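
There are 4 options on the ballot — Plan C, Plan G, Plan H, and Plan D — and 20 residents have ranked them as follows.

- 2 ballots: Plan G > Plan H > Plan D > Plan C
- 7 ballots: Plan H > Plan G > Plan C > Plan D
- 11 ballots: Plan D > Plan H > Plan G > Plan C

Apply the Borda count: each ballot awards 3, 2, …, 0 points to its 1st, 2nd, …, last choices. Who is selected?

Plan H

Borda scores:
  Plan C: 2·0 + 7·1 + 11·0 = 7
  Plan G: 2·3 + 7·2 + 11·1 = 31
  Plan H: 2·2 + 7·3 + 11·2 = 47
  Plan D: 2·1 + 7·0 + 11·3 = 35
Plan H has the highest total.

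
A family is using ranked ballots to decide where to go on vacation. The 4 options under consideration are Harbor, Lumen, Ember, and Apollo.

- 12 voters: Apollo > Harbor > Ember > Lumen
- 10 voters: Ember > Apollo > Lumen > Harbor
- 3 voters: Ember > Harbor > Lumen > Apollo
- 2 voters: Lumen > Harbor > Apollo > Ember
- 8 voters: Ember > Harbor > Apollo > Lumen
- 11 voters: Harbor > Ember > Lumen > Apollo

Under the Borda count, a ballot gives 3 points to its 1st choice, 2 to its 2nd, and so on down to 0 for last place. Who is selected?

Borda scores:
  Harbor: 12·2 + 10·0 + 3·2 + 2·2 + 8·2 + 11·3 = 83
  Lumen: 12·0 + 10·1 + 3·1 + 2·3 + 8·0 + 11·1 = 30
  Ember: 12·1 + 10·3 + 3·3 + 2·0 + 8·3 + 11·2 = 97
  Apollo: 12·3 + 10·2 + 3·0 + 2·1 + 8·1 + 11·0 = 66
Ember has the highest total.

Ember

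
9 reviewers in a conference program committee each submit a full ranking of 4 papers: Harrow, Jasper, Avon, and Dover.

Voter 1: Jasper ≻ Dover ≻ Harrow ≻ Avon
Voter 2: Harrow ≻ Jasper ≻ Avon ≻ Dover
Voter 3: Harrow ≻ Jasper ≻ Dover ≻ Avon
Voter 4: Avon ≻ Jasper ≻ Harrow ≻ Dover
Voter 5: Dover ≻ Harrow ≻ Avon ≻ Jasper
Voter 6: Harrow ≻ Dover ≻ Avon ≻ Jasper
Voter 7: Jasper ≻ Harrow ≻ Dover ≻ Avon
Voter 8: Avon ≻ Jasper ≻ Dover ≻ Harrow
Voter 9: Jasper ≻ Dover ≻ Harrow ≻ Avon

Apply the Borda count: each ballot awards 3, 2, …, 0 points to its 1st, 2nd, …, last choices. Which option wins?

Jasper

Borda scores:
  Harrow: 1 + 3 + 3 + 1 + 2 + 3 + 2 + 0 + 1 = 16
  Jasper: 3 + 2 + 2 + 2 + 0 + 0 + 3 + 2 + 3 = 17
  Avon: 0 + 1 + 0 + 3 + 1 + 1 + 0 + 3 + 0 = 9
  Dover: 2 + 0 + 1 + 0 + 3 + 2 + 1 + 1 + 2 = 12
Jasper has the highest total.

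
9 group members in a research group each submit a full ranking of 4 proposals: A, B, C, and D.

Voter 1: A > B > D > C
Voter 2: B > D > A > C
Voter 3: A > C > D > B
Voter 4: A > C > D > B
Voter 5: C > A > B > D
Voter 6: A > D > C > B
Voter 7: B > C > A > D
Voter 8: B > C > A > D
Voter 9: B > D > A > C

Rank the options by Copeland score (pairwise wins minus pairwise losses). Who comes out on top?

Pairwise results:
  A vs B: A wins 5–4.
  A vs C: A wins 6–3.
  A vs D: A wins 7–2.
  B vs C: B wins 5–4.
  B vs D: B wins 6–3.
  C vs D: C wins 5–4.
Copeland scores (wins − losses):
  A: 3 − 0 = 3
  B: 2 − 1 = 1
  C: 1 − 2 = -1
  D: 0 − 3 = -3
A has the best Copeland score.

A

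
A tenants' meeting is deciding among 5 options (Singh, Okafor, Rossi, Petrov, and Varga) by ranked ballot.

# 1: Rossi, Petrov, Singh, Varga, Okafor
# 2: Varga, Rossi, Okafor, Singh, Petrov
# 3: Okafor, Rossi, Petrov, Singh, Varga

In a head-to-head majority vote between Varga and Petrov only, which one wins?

Petrov

Ballots ranking Varga above Petrov: 1.
Ballots ranking Petrov above Varga: 2.
Petrov wins the head-to-head, 2–1.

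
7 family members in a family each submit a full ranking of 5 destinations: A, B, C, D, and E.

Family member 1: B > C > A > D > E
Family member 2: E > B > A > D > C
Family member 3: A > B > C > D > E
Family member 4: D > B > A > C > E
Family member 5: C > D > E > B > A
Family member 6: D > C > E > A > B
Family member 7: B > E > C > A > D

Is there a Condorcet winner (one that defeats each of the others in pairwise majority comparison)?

Yes

Head-to-head results (7 voters total):
A vs B: B wins 5–2.
A vs C: C wins 4–3.
A vs D: A wins 4–3.
A vs E: E wins 4–3.
B vs C: B wins 5–2.
B vs D: B wins 4–3.
B vs E: B wins 4–3.
C vs D: C wins 4–3.
C vs E: C wins 5–2.
D vs E: D wins 5–2.
B beats each rival — A (5–2), C (5–2), D (4–3), E (4–3) — so B is the Condorcet winner.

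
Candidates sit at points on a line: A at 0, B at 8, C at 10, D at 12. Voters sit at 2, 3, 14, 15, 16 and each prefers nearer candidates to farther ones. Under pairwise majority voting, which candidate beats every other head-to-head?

D

With single-peaked preferences on a line, the Condorcet winner is the candidate closest to the median voter.
The median voter (position 14) is closest to D at 12.
Check: D vs B — voters closer to D: 3 of 5.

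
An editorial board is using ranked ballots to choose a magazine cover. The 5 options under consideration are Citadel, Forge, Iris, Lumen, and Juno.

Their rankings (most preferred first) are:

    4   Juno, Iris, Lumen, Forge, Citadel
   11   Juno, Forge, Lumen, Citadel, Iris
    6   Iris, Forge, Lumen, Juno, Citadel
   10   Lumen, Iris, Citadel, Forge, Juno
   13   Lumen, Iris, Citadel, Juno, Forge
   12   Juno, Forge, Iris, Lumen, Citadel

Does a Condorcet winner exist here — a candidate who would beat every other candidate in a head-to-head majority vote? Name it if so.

None — there is no Condorcet winner

Head-to-head results (56 voters total):
Citadel vs Forge: Forge wins 33–23.
Citadel vs Iris: Iris wins 45–11.
Citadel vs Lumen: Lumen wins 56–0.
Citadel vs Juno: Juno wins 33–23.
Forge vs Iris: Iris wins 33–23.
Forge vs Lumen: Forge wins 29–27.
Forge vs Juno: Juno wins 40–16.
Iris vs Lumen: Lumen wins 34–22.
Iris vs Juno: Iris wins 29–27.
Lumen vs Juno: Lumen wins 29–27.
No candidate beats all others: Forge beats Lumen beats Iris beats Forge, a majority cycle.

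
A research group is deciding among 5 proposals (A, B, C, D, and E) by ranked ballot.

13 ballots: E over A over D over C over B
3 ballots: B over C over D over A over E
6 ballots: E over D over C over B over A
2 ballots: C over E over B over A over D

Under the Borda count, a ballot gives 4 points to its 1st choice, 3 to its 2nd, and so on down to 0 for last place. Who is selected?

Borda scores:
  A: 13·3 + 3·1 + 6·0 + 2·1 = 44
  B: 13·0 + 3·4 + 6·1 + 2·2 = 22
  C: 13·1 + 3·3 + 6·2 + 2·4 = 42
  D: 13·2 + 3·2 + 6·3 + 2·0 = 50
  E: 13·4 + 3·0 + 6·4 + 2·3 = 82
E has the highest total.

E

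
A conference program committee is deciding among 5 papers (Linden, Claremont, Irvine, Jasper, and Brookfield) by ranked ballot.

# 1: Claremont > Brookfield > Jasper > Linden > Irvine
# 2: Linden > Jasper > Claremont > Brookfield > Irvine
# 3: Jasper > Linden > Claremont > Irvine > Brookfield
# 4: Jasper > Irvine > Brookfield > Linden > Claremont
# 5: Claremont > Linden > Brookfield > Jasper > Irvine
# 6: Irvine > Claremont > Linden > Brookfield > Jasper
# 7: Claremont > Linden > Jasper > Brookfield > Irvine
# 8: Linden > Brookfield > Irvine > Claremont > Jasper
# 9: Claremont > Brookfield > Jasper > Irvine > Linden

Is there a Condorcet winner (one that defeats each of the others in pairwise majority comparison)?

Yes

Head-to-head results (9 voters total):
Linden vs Claremont: Claremont wins 5–4.
Linden vs Irvine: Linden wins 6–3.
Linden vs Jasper: Linden wins 5–4.
Linden vs Brookfield: Linden wins 6–3.
Claremont vs Irvine: Claremont wins 6–3.
Claremont vs Jasper: Claremont wins 6–3.
Claremont vs Brookfield: Claremont wins 7–2.
Irvine vs Jasper: Jasper wins 7–2.
Irvine vs Brookfield: Brookfield wins 6–3.
Jasper vs Brookfield: Brookfield wins 5–4.
Claremont beats each rival — Linden (5–4), Irvine (6–3), Jasper (6–3), Brookfield (7–2) — so Claremont is the Condorcet winner.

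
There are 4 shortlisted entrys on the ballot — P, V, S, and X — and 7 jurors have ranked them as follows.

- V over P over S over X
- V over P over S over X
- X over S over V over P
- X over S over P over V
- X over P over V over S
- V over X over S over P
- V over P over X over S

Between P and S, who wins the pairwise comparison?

Ballots ranking P above S: 4.
Ballots ranking S above P: 3.
P wins the head-to-head, 4–3.

P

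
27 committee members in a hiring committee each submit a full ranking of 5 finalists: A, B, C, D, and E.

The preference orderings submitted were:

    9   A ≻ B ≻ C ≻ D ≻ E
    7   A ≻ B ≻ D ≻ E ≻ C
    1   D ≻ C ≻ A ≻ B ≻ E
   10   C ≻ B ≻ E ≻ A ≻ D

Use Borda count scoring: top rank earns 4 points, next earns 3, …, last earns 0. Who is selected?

B

Borda scores:
  A: 9·4 + 7·4 + 2 + 10·1 = 76
  B: 9·3 + 7·3 + 1 + 10·3 = 79
  C: 9·2 + 7·0 + 3 + 10·4 = 61
  D: 9·1 + 7·2 + 4 + 10·0 = 27
  E: 9·0 + 7·1 + 0 + 10·2 = 27
B has the highest total.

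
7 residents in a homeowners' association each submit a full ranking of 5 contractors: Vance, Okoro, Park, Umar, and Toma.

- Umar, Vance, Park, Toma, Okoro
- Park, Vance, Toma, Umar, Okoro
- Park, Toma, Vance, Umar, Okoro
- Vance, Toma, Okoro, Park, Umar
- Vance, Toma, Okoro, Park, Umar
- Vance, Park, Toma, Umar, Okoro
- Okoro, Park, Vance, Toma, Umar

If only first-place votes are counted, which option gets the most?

First-place vote totals:
  Vance: 3
  Okoro: 1
  Park: 2
  Umar: 1
  Toma: 0
Vance has the most first-place votes.

Vance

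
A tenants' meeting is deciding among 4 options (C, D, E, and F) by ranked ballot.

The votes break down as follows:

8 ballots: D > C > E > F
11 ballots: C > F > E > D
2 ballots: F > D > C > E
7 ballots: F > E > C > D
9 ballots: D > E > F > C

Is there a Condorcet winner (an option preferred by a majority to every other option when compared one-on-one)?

No

Head-to-head results (37 voters total):
C vs D: D wins 19–18.
C vs E: C wins 21–16.
C vs F: C wins 19–18.
D vs E: D wins 19–18.
D vs F: F wins 20–17.
E vs F: F wins 20–17.
No candidate beats all others: C beats F beats D beats C, a majority cycle.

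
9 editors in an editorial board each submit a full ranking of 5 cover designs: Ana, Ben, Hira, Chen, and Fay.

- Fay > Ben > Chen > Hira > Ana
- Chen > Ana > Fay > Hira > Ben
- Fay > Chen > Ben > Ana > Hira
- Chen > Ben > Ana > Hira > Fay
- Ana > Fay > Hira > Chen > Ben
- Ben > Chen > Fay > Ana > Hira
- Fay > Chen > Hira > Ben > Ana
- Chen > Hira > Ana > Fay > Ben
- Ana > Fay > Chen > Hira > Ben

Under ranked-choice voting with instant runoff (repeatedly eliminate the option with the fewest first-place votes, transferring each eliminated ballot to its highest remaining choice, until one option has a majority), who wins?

Round 1: Chen 3, Fay 3, Ana 2, Ben 1, Hira 0. Hira has the fewest and is eliminated.
Round 2: Chen 3, Fay 3, Ana 2, Ben 1. Ben has the fewest and is eliminated.
Round 3: Chen 4, Fay 3, Ana 2. Ana has the fewest and is eliminated.
Round 4: Fay 5, Chen 4. Fay has a majority.

Fay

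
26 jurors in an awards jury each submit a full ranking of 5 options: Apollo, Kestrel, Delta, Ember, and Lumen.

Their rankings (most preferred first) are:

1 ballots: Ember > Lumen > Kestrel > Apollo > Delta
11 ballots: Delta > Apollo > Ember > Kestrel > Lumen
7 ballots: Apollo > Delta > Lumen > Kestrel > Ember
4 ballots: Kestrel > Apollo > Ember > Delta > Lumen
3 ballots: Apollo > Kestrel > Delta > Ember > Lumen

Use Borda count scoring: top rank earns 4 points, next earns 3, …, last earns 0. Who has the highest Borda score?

Borda scores:
  Apollo: 1 + 11·3 + 7·4 + 4·3 + 3·4 = 86
  Kestrel: 2 + 11·1 + 7·1 + 4·4 + 3·3 = 45
  Delta: 0 + 11·4 + 7·3 + 4·1 + 3·2 = 75
  Ember: 4 + 11·2 + 7·0 + 4·2 + 3·1 = 37
  Lumen: 3 + 11·0 + 7·2 + 4·0 + 3·0 = 17
Apollo has the highest total.

Apollo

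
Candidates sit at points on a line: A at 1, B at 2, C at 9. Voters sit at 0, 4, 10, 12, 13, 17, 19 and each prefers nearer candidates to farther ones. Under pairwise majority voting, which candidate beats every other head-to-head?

C

With single-peaked preferences on a line, the Condorcet winner is the candidate closest to the median voter.
The median voter (position 12) is closest to C at 9.
Check: C vs B — voters closer to C: 5 of 7.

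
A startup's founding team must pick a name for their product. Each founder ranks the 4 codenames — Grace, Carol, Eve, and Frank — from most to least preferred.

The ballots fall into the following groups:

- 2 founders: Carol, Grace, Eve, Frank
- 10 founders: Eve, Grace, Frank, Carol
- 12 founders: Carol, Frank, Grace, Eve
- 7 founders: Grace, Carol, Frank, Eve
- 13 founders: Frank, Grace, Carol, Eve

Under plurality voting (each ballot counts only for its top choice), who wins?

First-place vote totals:
  Grace: 7
  Carol: 14
  Eve: 10
  Frank: 13
Carol has the most first-place votes.

Carol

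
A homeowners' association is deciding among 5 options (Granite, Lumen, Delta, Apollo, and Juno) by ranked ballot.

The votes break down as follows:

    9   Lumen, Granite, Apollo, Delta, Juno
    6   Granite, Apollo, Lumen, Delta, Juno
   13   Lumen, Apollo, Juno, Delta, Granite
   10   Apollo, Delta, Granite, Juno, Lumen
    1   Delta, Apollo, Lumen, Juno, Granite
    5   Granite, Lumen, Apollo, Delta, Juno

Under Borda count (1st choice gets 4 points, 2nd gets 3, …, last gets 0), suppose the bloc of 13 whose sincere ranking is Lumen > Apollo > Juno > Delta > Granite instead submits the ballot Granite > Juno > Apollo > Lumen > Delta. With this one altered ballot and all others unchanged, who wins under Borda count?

Borda totals with the altered ballot: Granite 143, Lumen 78, Delta 54, Apollo 115, Juno 50.
The switch changes the winner from Apollo to Granite.

Granite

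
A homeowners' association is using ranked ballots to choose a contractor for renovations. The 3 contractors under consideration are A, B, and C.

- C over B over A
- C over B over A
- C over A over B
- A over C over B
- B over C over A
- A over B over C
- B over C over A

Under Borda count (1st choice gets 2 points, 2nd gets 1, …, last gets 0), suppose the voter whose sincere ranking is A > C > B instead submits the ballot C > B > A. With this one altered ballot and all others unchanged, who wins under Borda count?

Borda totals with the altered ballot: A 3, B 8, C 10.
The winner is unchanged: still C.

C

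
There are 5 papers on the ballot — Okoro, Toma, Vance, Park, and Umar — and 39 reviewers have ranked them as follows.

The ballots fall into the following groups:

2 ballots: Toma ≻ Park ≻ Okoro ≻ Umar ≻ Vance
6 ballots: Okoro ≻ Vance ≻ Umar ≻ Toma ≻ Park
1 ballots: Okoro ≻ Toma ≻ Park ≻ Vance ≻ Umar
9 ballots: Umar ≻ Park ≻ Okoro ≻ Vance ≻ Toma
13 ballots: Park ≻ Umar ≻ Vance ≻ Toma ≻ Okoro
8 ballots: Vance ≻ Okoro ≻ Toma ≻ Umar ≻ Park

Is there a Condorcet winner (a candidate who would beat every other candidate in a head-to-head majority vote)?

Head-to-head results (39 voters total):
Okoro vs Toma: Okoro wins 24–15.
Okoro vs Vance: Vance wins 21–18.
Okoro vs Park: Park wins 24–15.
Okoro vs Umar: Umar wins 22–17.
Toma vs Vance: Vance wins 36–3.
Toma vs Park: Park wins 22–17.
Toma vs Umar: Umar wins 28–11.
Vance vs Park: Park wins 25–14.
Vance vs Umar: Umar wins 24–15.
Park vs Umar: Umar wins 23–16.
Umar beats each rival — Okoro (22–17), Toma (28–11), Vance (24–15), Park (23–16) — so Umar is the Condorcet winner.

Yes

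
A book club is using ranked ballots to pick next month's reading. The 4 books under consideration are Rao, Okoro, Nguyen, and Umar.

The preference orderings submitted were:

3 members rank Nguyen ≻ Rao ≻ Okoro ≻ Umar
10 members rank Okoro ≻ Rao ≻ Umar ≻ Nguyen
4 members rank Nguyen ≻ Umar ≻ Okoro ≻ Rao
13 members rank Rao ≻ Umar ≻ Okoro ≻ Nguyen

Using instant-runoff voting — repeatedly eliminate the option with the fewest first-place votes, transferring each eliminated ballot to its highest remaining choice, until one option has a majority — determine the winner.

Rao

Round 1: Rao 13, Okoro 10, Nguyen 7, Umar 0. Umar has the fewest and is eliminated.
Round 2: Rao 13, Okoro 10, Nguyen 7. Nguyen has the fewest and is eliminated.
Round 3: Rao 16, Okoro 14. Rao has a majority.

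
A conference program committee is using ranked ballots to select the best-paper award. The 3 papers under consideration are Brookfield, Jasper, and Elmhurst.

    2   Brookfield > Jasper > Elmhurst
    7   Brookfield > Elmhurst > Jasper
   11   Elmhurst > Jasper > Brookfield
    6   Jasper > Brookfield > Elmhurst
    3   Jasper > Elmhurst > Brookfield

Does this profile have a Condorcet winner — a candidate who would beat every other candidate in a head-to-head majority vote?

No

Head-to-head results (29 voters total):
Brookfield vs Jasper: Jasper wins 20–9.
Brookfield vs Elmhurst: Brookfield wins 15–14.
Jasper vs Elmhurst: Elmhurst wins 18–11.
No candidate beats all others: Brookfield beats Elmhurst beats Jasper beats Brookfield, a majority cycle.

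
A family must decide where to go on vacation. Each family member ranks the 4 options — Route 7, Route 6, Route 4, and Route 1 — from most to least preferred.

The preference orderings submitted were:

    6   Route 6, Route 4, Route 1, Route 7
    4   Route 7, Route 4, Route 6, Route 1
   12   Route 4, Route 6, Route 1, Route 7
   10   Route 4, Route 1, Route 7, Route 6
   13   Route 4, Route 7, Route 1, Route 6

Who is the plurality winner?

Route 4

First-place vote totals:
  Route 7: 4
  Route 6: 6
  Route 4: 35
  Route 1: 0
Route 4 has the most first-place votes.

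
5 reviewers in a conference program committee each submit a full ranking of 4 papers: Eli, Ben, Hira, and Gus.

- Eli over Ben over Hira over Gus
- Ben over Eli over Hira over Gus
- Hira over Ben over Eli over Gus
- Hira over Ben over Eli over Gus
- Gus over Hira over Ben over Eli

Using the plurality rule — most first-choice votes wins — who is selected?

First-place vote totals:
  Eli: 1
  Ben: 1
  Hira: 2
  Gus: 1
Hira has the most first-place votes.

Hira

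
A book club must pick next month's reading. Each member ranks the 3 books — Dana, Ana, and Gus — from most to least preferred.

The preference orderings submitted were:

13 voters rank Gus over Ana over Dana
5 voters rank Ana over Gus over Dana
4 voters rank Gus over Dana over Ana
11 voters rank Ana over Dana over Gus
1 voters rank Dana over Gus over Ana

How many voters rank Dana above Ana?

5

Ballots ranking Dana above Ana: 4+1 = 5.
Ballots ranking Ana above Dana: 13+5+11 = 29.
So 5 of 34 voters prefer Dana to Ana.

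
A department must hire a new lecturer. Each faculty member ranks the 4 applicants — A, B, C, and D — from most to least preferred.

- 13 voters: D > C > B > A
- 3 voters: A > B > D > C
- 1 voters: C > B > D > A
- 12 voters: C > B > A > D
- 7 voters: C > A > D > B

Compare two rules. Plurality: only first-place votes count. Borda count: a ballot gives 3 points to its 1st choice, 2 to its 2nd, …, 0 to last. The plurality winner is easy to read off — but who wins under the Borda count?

C

Plurality first-place counts: A 3, B 0, C 20, D 13 → C.
Borda totals: A 35, B 45, C 86, D 50 → C.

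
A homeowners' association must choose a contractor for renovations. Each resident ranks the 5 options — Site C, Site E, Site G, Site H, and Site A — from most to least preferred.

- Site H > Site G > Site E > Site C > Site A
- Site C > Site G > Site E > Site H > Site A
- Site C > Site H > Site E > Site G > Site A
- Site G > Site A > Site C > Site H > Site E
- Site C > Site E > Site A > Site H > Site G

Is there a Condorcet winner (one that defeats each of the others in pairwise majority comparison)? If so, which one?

Site C

Head-to-head results (5 voters total):
Site C vs Site E: Site C wins 4–1.
Site C vs Site G: Site C wins 3–2.
Site C vs Site H: Site C wins 4–1.
Site C vs Site A: Site C wins 4–1.
Site E vs Site G: Site G wins 3–2.
Site E vs Site H: Site H wins 3–2.
Site E vs Site A: Site E wins 4–1.
Site G vs Site H: Site H wins 3–2.
Site G vs Site A: Site G wins 4–1.
Site H vs Site A: Site H wins 3–2.
Site C beats each rival — Site E (4–1), Site G (3–2), Site H (4–1), Site A (4–1) — so Site C is the Condorcet winner.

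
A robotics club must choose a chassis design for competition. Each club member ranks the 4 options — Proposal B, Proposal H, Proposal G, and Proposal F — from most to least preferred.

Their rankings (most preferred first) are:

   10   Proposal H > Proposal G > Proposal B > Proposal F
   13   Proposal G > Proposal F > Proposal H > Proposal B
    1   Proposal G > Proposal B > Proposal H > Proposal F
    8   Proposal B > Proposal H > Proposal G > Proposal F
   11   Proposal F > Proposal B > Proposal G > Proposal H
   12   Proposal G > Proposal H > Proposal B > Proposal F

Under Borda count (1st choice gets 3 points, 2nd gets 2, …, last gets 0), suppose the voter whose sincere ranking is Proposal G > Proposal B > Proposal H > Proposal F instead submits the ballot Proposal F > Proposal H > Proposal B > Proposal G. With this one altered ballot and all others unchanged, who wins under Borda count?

Proposal G

Borda totals with the altered ballot: Proposal B 69, Proposal H 85, Proposal G 114, Proposal F 62.
The winner is unchanged: still Proposal G.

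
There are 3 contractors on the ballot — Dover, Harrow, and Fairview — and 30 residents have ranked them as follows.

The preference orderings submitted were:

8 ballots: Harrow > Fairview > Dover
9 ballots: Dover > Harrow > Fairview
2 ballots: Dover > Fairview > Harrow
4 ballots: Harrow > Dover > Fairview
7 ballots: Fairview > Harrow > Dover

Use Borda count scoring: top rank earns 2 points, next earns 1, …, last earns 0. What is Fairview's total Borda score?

24

Borda scores:
  Dover: 8·0 + 9·2 + 2·2 + 4·1 + 7·0 = 26
  Harrow: 8·2 + 9·1 + 2·0 + 4·2 + 7·1 = 40
  Fairview: 8·1 + 9·0 + 2·1 + 4·0 + 7·2 = 24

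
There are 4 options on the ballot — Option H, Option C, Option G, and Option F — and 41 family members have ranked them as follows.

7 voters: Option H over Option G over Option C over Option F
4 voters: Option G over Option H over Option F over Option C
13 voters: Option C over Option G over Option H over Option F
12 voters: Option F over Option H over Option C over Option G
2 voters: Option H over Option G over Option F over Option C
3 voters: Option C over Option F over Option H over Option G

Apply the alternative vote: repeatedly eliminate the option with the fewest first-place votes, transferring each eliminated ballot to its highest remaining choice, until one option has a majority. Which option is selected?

Option H

Round 1: Option C 16, Option F 12, Option H 9, Option G 4. Option G has the fewest and is eliminated.
Round 2: Option C 16, Option H 13, Option F 12. Option F has the fewest and is eliminated.
Round 3: Option H 25, Option C 16. Option H has a majority.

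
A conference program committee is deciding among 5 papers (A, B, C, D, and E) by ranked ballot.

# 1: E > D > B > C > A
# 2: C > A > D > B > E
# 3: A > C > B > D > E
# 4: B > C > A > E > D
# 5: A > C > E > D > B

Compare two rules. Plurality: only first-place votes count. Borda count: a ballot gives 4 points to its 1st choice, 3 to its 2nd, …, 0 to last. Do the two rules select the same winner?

Plurality first-place counts: A 2, B 1, C 1, D 0, E 1 → A.
Borda totals: A 13, B 9, C 14, D 7, E 7 → C.
The two rules disagree: plurality picks A, Borda picks C.

No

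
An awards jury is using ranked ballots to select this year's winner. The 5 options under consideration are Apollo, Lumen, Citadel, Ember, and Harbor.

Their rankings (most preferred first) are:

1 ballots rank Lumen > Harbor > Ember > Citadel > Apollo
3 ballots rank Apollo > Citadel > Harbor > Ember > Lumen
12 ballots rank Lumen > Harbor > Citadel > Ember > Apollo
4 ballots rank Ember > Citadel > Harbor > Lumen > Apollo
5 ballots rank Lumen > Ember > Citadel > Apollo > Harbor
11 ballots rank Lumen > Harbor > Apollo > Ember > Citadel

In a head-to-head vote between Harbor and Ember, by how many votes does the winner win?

18

Ballots ranking Harbor above Ember: 1+3+12+11 = 27.
Ballots ranking Ember above Harbor: 4+5 = 9.
Harbor wins 27–9, a margin of 18.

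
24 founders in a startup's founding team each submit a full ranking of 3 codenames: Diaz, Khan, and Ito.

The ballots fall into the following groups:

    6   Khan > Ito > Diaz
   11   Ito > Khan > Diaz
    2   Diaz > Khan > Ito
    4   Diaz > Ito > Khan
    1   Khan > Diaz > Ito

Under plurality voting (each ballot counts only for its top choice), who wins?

First-place vote totals:
  Diaz: 6
  Khan: 7
  Ito: 11
Ito has the most first-place votes.

Ito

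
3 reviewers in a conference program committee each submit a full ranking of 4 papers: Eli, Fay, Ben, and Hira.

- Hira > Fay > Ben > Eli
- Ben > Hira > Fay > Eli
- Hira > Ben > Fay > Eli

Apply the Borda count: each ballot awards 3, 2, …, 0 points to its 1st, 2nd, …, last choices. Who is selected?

Hira

Borda scores:
  Eli: 0 + 0 + 0 = 0
  Fay: 2 + 1 + 1 = 4
  Ben: 1 + 3 + 2 = 6
  Hira: 3 + 2 + 3 = 8
Hira has the highest total.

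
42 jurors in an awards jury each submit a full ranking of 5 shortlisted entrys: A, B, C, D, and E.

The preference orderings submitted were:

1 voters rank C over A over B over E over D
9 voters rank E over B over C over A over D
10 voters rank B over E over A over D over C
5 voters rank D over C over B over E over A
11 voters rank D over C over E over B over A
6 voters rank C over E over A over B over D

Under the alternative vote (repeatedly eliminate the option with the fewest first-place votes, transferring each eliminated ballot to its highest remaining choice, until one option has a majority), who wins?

E

Round 1: D 16, B 10, E 9, C 7, A 0. A has the fewest and is eliminated.
Round 2: D 16, B 10, E 9, C 7. C has the fewest and is eliminated.
Round 3: D 16, E 15, B 11. B has the fewest and is eliminated.
Round 4: E 26, D 16. E has a majority.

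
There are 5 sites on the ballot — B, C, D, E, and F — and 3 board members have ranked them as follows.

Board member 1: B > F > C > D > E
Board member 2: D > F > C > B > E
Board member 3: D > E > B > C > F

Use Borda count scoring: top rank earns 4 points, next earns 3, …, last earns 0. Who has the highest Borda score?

Borda scores:
  B: 4 + 1 + 2 = 7
  C: 2 + 2 + 1 = 5
  D: 1 + 4 + 4 = 9
  E: 0 + 0 + 3 = 3
  F: 3 + 3 + 0 = 6
D has the highest total.

D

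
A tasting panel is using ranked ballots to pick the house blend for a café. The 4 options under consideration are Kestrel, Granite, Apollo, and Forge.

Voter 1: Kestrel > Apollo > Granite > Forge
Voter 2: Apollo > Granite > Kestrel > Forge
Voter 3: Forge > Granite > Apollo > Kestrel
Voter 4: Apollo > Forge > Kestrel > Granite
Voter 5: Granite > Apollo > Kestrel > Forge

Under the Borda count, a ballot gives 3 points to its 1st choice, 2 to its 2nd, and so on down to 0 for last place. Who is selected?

Borda scores:
  Kestrel: 3 + 1 + 0 + 1 + 1 = 6
  Granite: 1 + 2 + 2 + 0 + 3 = 8
  Apollo: 2 + 3 + 1 + 3 + 2 = 11
  Forge: 0 + 0 + 3 + 2 + 0 = 5
Apollo has the highest total.

Apollo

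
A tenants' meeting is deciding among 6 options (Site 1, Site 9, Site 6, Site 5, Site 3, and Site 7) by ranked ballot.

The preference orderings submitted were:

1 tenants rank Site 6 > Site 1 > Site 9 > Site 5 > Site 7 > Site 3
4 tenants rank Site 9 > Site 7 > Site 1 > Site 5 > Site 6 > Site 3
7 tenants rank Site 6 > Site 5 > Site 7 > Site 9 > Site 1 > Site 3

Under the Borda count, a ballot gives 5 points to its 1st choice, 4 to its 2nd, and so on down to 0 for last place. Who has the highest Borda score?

Site 6

Borda scores:
  Site 1: 4 + 4·3 + 7·1 = 23
  Site 9: 3 + 4·5 + 7·2 = 37
  Site 6: 5 + 4·1 + 7·5 = 44
  Site 5: 2 + 4·2 + 7·4 = 38
  Site 3: 0 + 4·0 + 7·0 = 0
  Site 7: 1 + 4·4 + 7·3 = 38
Site 6 has the highest total.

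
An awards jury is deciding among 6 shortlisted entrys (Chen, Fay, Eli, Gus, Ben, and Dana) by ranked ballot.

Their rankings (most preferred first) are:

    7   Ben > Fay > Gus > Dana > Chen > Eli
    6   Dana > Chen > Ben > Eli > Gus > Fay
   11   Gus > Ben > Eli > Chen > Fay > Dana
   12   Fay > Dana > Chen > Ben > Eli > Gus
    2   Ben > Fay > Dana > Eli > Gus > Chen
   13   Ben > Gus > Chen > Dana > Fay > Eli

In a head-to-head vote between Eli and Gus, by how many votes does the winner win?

11

Ballots ranking Eli above Gus: 6+12+2 = 20.
Ballots ranking Gus above Eli: 7+11+13 = 31.
Gus wins 31–20, a margin of 11.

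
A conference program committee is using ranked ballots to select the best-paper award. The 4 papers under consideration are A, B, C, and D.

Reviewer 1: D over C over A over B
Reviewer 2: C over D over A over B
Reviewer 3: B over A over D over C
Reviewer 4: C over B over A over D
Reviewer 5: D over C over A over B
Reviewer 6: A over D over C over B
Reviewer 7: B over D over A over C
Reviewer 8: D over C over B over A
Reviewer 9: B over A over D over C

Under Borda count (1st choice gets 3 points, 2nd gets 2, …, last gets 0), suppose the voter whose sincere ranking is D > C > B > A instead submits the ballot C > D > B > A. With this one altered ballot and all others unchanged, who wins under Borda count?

Borda totals with the altered ballot: A 12, B 12, C 14, D 16.
The winner is unchanged: still D.

D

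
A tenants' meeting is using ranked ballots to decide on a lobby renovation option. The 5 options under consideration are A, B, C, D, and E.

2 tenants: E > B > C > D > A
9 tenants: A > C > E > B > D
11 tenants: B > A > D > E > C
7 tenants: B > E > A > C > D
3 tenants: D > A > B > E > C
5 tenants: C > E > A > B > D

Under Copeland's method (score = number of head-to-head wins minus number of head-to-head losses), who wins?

Pairwise results:
  A vs B: B wins 20–17.
  A vs C: A wins 30–7.
  A vs D: A wins 32–5.
  A vs E: A wins 23–14.
  B vs C: B wins 23–14.
  B vs D: B wins 34–3.
  B vs E: B wins 21–16.
  C vs D: C wins 23–14.
  C vs E: E wins 23–14.
  D vs E: E wins 23–14.
Copeland scores (wins − losses):
  A: 3 − 1 = 2
  B: 4 − 0 = 4
  C: 1 − 3 = -2
  D: 0 − 4 = -4
  E: 2 − 2 = 0
B has the best Copeland score.

B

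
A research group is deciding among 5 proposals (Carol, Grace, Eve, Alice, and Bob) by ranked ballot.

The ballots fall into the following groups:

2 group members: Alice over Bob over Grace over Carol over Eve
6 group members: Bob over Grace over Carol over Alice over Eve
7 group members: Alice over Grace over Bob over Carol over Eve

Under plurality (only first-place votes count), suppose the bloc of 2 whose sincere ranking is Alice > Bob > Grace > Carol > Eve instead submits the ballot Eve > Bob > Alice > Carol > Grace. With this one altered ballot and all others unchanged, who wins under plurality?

Alice

First-place totals with the altered ballot: Carol 0, Grace 0, Eve 2, Alice 7, Bob 6.
The winner is unchanged: still Alice.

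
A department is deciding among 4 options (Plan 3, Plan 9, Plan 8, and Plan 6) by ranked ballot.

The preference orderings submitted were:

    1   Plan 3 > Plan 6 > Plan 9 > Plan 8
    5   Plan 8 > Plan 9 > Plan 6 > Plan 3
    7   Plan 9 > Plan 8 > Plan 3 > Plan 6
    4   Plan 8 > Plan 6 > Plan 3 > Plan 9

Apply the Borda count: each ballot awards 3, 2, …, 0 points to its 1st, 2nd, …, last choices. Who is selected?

Plan 8

Borda scores:
  Plan 3: 3 + 5·0 + 7·1 + 4·1 = 14
  Plan 9: 1 + 5·2 + 7·3 + 4·0 = 32
  Plan 8: 0 + 5·3 + 7·2 + 4·3 = 41
  Plan 6: 2 + 5·1 + 7·0 + 4·2 = 15
Plan 8 has the highest total.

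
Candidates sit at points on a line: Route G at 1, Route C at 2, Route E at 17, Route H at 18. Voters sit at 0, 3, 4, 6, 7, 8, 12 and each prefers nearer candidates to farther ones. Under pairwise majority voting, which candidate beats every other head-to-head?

With single-peaked preferences on a line, the Condorcet winner is the candidate closest to the median voter.
The median voter (position 6) is closest to Route C at 2.
Check: Route C vs Route E — voters closer to Route C: 6 of 7.

Route C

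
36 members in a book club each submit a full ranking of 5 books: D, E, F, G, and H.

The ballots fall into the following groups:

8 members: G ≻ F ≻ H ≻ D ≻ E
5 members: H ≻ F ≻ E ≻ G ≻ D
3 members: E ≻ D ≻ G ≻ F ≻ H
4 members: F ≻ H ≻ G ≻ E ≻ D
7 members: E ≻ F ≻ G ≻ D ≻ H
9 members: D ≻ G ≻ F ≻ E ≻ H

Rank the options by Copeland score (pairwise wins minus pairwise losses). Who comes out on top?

Pairwise results:
  D vs E: E wins 19–17.
  D vs F: F wins 24–12.
  D vs G: G wins 24–12.
  D vs H: D wins 19–17.
  E vs F: F wins 26–10.
  E vs G: G wins 21–15.
  E vs H: E wins 19–17.
  F vs G: G wins 20–16.
  F vs H: F wins 31–5.
  G vs H: G wins 27–9.
Copeland scores (wins − losses):
  D: 1 − 3 = -2
  E: 2 − 2 = 0
  F: 3 − 1 = 2
  G: 4 − 0 = 4
  H: 0 − 4 = -4
G has the best Copeland score.

G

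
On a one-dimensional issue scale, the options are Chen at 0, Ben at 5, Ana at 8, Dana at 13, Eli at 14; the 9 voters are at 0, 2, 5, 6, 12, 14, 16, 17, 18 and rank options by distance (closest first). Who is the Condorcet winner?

Dana

With single-peaked preferences on a line, the Condorcet winner is the candidate closest to the median voter.
The median voter (position 12) is closest to Dana at 13.
Check: Dana vs Ben — voters closer to Dana: 5 of 9.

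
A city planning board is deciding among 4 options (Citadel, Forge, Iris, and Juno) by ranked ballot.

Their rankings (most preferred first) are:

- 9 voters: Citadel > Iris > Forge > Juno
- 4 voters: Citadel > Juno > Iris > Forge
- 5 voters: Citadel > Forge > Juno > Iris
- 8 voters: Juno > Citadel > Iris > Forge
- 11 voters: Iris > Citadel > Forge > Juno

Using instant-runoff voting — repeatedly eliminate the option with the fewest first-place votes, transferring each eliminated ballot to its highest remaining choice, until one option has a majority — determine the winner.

Citadel

Round 1: Citadel 18, Iris 11, Juno 8, Forge 0. Forge has the fewest and is eliminated.
Round 2: Citadel 18, Iris 11, Juno 8. Juno has the fewest and is eliminated.
Round 3: Citadel 26, Iris 11. Citadel has a majority.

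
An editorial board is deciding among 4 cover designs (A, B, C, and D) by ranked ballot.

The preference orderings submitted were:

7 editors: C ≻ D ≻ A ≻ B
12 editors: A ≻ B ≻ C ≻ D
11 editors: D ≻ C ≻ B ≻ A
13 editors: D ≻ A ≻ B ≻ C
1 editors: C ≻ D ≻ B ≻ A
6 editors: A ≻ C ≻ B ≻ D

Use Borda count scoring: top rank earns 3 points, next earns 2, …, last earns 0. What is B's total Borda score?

55

Borda scores:
  A: 7·1 + 12·3 + 11·0 + 13·2 + 0 + 6·3 = 87
  B: 7·0 + 12·2 + 11·1 + 13·1 + 1 + 6·1 = 55
  C: 7·3 + 12·1 + 11·2 + 13·0 + 3 + 6·2 = 70
  D: 7·2 + 12·0 + 11·3 + 13·3 + 2 + 6·0 = 88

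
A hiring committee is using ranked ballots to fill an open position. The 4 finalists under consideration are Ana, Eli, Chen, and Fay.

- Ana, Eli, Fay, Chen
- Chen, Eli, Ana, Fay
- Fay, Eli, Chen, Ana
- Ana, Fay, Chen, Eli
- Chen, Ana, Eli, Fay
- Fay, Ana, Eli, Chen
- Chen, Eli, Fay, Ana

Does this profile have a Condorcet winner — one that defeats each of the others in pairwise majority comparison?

No

Head-to-head results (7 voters total):
Ana vs Eli: Ana wins 4–3.
Ana vs Chen: Chen wins 4–3.
Ana vs Fay: Ana wins 4–3.
Eli vs Chen: Chen wins 4–3.
Eli vs Fay: Eli wins 4–3.
Chen vs Fay: Fay wins 4–3.
No candidate beats all others: Ana beats Fay beats Chen beats Ana, a majority cycle.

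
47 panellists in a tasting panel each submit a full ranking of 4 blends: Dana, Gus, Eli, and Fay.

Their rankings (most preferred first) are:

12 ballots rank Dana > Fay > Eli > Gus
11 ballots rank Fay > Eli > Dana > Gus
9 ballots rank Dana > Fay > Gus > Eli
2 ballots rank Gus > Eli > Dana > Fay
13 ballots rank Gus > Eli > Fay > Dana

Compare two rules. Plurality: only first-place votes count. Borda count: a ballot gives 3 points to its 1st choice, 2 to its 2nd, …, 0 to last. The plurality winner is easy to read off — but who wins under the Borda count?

Plurality first-place counts: Dana 21, Gus 15, Eli 0, Fay 11 → Dana.
Borda totals: Dana 76, Gus 54, Eli 64, Fay 88 → Fay.

Fay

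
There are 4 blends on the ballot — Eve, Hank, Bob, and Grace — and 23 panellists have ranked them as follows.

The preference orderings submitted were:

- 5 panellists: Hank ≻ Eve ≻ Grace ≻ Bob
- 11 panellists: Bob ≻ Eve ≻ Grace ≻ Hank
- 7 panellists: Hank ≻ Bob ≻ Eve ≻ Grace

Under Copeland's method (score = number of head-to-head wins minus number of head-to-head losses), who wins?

Pairwise results:
  Eve vs Hank: Hank wins 12–11.
  Eve vs Bob: Bob wins 18–5.
  Eve vs Grace: Eve wins 23–0.
  Hank vs Bob: Hank wins 12–11.
  Hank vs Grace: Hank wins 12–11.
  Bob vs Grace: Bob wins 18–5.
Copeland scores (wins − losses):
  Eve: 1 − 2 = -1
  Hank: 3 − 0 = 3
  Bob: 2 − 1 = 1
  Grace: 0 − 3 = -3
Hank has the best Copeland score.

Hank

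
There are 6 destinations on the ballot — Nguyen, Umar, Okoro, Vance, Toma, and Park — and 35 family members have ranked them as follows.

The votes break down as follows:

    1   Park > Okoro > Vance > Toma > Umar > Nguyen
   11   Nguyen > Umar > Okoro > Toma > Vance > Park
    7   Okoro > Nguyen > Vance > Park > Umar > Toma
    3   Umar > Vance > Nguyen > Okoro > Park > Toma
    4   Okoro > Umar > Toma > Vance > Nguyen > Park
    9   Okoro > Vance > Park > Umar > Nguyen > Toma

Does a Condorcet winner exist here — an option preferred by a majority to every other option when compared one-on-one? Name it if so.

Head-to-head results (35 voters total):
Nguyen vs Umar: Nguyen wins 18–17.
Nguyen vs Okoro: Okoro wins 21–14.
Nguyen vs Vance: Nguyen wins 18–17.
Nguyen vs Toma: Nguyen wins 30–5.
Nguyen vs Park: Nguyen wins 25–10.
Umar vs Okoro: Okoro wins 21–14.
Umar vs Vance: Umar wins 18–17.
Umar vs Toma: Umar wins 34–1.
Umar vs Park: Umar wins 18–17.
Okoro vs Vance: Okoro wins 32–3.
Okoro vs Toma: Okoro wins 35–0.
Okoro vs Park: Okoro wins 34–1.
Vance vs Toma: Vance wins 20–15.
Vance vs Park: Vance wins 34–1.
Toma vs Park: Park wins 20–15.
Okoro beats each rival — Nguyen (21–14), Umar (21–14), Vance (32–3), Toma (35–0), Park (34–1) — so Okoro is the Condorcet winner.

Okoro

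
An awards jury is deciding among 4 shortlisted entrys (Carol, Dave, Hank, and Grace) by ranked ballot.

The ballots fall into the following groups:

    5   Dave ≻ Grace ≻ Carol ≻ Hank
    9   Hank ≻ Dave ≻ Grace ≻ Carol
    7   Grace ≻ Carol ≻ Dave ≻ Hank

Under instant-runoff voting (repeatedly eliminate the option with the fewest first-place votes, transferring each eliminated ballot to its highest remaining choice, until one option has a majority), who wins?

Grace

Round 1: Hank 9, Grace 7, Dave 5, Carol 0. Carol has the fewest and is eliminated.
Round 2: Hank 9, Grace 7, Dave 5. Dave has the fewest and is eliminated.
Round 3: Grace 12, Hank 9. Grace has a majority.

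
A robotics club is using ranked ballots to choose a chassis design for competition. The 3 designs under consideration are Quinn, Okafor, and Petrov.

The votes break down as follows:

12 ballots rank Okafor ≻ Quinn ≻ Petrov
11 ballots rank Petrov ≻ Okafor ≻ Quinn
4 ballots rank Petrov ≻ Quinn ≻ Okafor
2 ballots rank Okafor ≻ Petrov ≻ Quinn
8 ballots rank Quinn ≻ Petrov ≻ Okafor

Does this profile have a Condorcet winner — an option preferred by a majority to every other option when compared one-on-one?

No

Head-to-head results (37 voters total):
Quinn vs Okafor: Okafor wins 25–12.
Quinn vs Petrov: Quinn wins 20–17.
Okafor vs Petrov: Petrov wins 23–14.
No candidate beats all others: Quinn beats Petrov beats Okafor beats Quinn, a majority cycle.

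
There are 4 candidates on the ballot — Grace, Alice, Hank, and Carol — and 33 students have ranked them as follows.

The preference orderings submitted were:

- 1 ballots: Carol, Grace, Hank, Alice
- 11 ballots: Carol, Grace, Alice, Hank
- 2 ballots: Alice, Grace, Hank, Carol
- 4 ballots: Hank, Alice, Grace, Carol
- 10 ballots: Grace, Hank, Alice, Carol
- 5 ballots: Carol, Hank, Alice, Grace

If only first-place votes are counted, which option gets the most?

Carol

First-place vote totals:
  Grace: 10
  Alice: 2
  Hank: 4
  Carol: 17
Carol has the most first-place votes.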